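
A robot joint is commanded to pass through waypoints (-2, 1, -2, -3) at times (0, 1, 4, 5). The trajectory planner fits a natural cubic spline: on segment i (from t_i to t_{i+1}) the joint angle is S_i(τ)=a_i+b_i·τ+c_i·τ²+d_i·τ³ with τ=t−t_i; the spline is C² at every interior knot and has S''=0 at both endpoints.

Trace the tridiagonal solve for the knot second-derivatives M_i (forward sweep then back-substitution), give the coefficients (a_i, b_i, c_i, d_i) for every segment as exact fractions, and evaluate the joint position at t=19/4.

  seg 0: a=-2 b=197/55 c=0 d=-32/55
  seg 1: a=1 b=101/55 c=-96/55 d=4/15
  seg 2: a=-2 b=-79/55 c=36/55 d=-12/55
S(19/4) = -493/176

Δ: Δ0=3, Δ1=-1, Δ2=-1
row 1: diag=8, rhs=-24; c'=3/8, d'=-3
row 2: denom=8−3·3/8=55/8; d'=(0−3·-3)/(55/8)=72/55
back: M2=72/55
back: M1=-3−3/8·72/55=-192/55
M: M0=0, M1=-192/55, M2=72/55, M3=0
seg 0: a=-2, c=M0/2=0, d=(M1−M0)/(6·1)=-32/55, b=Δ0−h0·(2M0+M1)/6=197/55
seg 1: a=1, c=M1/2=-96/55, d=(M2−M1)/(6·3)=4/15, b=Δ1−h1·(2M1+M2)/6=101/55
seg 2: a=-2, c=M2/2=36/55, d=(M3−M2)/(6·1)=-12/55, b=Δ2−h2·(2M2+M3)/6=-79/55
t_q=19/4 → seg 2, τ=3/4; S=-2+-79/55·τ+36/55·τ²+-12/55·τ³=-493/176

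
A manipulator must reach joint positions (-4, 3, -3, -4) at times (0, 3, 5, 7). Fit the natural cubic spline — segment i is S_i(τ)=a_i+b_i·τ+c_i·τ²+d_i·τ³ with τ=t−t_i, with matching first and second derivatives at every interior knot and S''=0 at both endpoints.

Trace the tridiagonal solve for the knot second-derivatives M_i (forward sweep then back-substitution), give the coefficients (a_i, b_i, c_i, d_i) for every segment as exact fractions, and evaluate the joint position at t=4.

Δ: Δ0=7/3, Δ1=-3, Δ2=-1/2
row 1: diag=10, rhs=-32; c'=1/5, d'=-16/5
row 2: denom=8−2·1/5=38/5; d'=(15−2·-16/5)/(38/5)=107/38
back: M2=107/38
back: M1=-16/5−1/5·107/38=-143/38
M: M0=0, M1=-143/38, M2=107/38, M3=0
seg 0: a=-4, c=M0/2=0, d=(M1−M0)/(6·3)=-143/684, b=Δ0−h0·(2M0+M1)/6=961/228
seg 1: a=3, c=M1/2=-143/76, d=(M2−M1)/(6·2)=125/228, b=Δ1−h1·(2M1+M2)/6=-163/114
seg 2: a=-3, c=M2/2=107/76, d=(M3−M2)/(6·2)=-107/456, b=Δ2−h2·(2M2+M3)/6=-271/114
t_q=4 → seg 1, τ=1; S=3+-163/114·τ+-143/76·τ²+125/228·τ³=9/38

  seg 0: a=-4 b=961/228 c=0 d=-143/684
  seg 1: a=3 b=-163/114 c=-143/76 d=125/228
  seg 2: a=-3 b=-271/114 c=107/76 d=-107/456
S(4) = 9/38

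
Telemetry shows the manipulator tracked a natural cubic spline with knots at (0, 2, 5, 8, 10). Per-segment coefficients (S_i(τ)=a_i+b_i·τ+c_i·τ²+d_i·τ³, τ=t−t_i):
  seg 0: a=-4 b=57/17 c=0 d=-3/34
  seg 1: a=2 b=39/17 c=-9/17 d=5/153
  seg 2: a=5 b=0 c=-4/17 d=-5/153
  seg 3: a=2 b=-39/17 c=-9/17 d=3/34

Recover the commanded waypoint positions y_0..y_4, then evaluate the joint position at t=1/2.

y_0=-4 y_1=2 y_2=5 y_3=2 y_4=-4
S(1/2) = -635/272

y_0 = S_0(0) = a_0 = -4
y_1 = S_1(0) = a_1 = 2
y_2 = S_2(0) = a_2 = 5
y_3 = S_3(0) = a_3 = 2
y_4 = S_3(2) = -4
t_q=1/2 is in segment 0 (τ=1/2); S_0(τ)=-635/272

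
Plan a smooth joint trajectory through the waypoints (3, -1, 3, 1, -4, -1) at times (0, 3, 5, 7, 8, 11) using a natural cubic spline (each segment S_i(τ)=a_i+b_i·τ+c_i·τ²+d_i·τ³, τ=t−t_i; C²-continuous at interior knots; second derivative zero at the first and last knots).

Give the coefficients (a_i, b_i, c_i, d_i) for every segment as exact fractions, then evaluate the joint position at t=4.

  seg 0: a=3 b=-1361/542 c=0 d=1915/14634
  seg 1: a=-1 b=277/271 c=1915/1626 d=-280/813
  seg 2: a=3 b=1301/813 c=-1445/1626 d=-223/1084
  seg 3: a=1 b=-3596/813 c=-1726/813 d=419/271
  seg 4: a=-4 b=-3277/813 c=2045/813 d=-2045/7317
S(4) = 1391/1626

Δ: Δ0=-4/3, Δ1=2, Δ2=-1, Δ3=-5, Δ4=1
row 1: diag=10, rhs=20; c'=1/5, d'=2
row 2: denom=8−2·1/5=38/5; d'=(-18−2·2)/(38/5)=-55/19
row 3: denom=6−2·5/19=104/19; d'=(-24−2·-55/19)/(104/19)=-173/52
row 4: denom=8−1·19/104=813/104; d'=(36−1·-173/52)/(813/104)=4090/813
back: M4=4090/813
back: M3=-173/52−19/104·4090/813=-3452/813
back: M2=-55/19−5/19·-3452/813=-1445/813
back: M1=2−1/5·-1445/813=1915/813
M: M0=0, M1=1915/813, M2=-1445/813, M3=-3452/813, M4=4090/813, M5=0
seg 0: a=3, c=M0/2=0, d=(M1−M0)/(6·3)=1915/14634, b=Δ0−h0·(2M0+M1)/6=-1361/542
seg 1: a=-1, c=M1/2=1915/1626, d=(M2−M1)/(6·2)=-280/813, b=Δ1−h1·(2M1+M2)/6=277/271
seg 2: a=3, c=M2/2=-1445/1626, d=(M3−M2)/(6·2)=-223/1084, b=Δ2−h2·(2M2+M3)/6=1301/813
seg 3: a=1, c=M3/2=-1726/813, d=(M4−M3)/(6·1)=419/271, b=Δ3−h3·(2M3+M4)/6=-3596/813
seg 4: a=-4, c=M4/2=2045/813, d=(M5−M4)/(6·3)=-2045/7317, b=Δ4−h4·(2M4+M5)/6=-3277/813
t_q=4 → seg 1, τ=1; S=-1+277/271·τ+1915/1626·τ²+-280/813·τ³=1391/1626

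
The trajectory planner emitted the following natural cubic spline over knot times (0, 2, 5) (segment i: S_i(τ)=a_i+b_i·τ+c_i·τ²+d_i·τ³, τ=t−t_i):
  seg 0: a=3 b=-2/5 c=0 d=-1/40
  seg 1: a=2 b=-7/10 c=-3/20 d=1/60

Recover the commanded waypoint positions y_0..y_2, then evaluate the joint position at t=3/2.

y_0 = S_0(0) = a_0 = 3
y_1 = S_1(0) = a_1 = 2
y_2 = S_1(3) = -1
t_q=3/2 is in segment 0 (τ=3/2); S_0(τ)=741/320

y_0=3 y_1=2 y_2=-1
S(3/2) = 741/320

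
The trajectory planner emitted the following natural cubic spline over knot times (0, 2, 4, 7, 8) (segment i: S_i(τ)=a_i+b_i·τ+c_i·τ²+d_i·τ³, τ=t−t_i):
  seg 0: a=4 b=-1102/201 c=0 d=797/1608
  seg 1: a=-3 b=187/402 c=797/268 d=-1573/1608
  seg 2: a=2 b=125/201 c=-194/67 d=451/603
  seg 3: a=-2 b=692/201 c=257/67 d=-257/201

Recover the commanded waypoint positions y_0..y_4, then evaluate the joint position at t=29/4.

y_0 = S_0(0) = a_0 = 4
y_1 = S_1(0) = a_1 = -3
y_2 = S_2(0) = a_2 = 2
y_3 = S_3(0) = a_3 = -2
y_4 = S_3(1) = 4
t_q=29/4 is in segment 3 (τ=1/4); S_3(τ)=-3943/4288

y_0=4 y_1=-3 y_2=2 y_3=-2 y_4=4
S(29/4) = -3943/4288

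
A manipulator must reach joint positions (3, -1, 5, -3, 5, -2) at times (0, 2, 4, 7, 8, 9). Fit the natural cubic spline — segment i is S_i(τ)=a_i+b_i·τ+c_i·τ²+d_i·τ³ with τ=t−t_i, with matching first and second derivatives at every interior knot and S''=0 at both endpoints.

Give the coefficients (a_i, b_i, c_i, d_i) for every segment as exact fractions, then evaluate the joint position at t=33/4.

Δ: Δ0=-2, Δ1=3, Δ2=-8/3, Δ3=8, Δ4=-7
row 1: diag=8, rhs=30; c'=1/4, d'=15/4
row 2: denom=10−2·1/4=19/2; d'=(-34−2·15/4)/(19/2)=-83/19
row 3: denom=8−3·6/19=134/19; d'=(64−3·-83/19)/(134/19)=1465/134
row 4: denom=4−1·19/134=517/134; d'=(-90−1·1465/134)/(517/134)=-13525/517
back: M4=-13525/517
back: M3=1465/134−19/134·-13525/517=7570/517
back: M2=-83/19−6/19·7570/517=-4649/517
back: M1=15/4−1/4·-4649/517=3101/517
M: M0=0, M1=3101/517, M2=-4649/517, M3=7570/517, M4=-13525/517, M5=0
seg 0: a=3, c=M0/2=0, d=(M1−M0)/(6·2)=3101/6204, b=Δ0−h0·(2M0+M1)/6=-6203/1551
seg 1: a=-1, c=M1/2=3101/1034, d=(M2−M1)/(6·2)=-3875/3102, b=Δ1−h1·(2M1+M2)/6=3100/1551
seg 2: a=5, c=M2/2=-4649/1034, d=(M3−M2)/(6·3)=4073/3102, b=Δ2−h2·(2M2+M3)/6=-1544/1551
seg 3: a=-3, c=M3/2=3785/517, d=(M4−M3)/(6·1)=-21095/3102, b=Δ3−h3·(2M3+M4)/6=23201/3102
seg 4: a=5, c=M4/2=-13525/1034, d=(M5−M4)/(6·1)=13525/3102, b=Δ4−h4·(2M4+M5)/6=2668/1551
t_q=33/4 → seg 4, τ=1/4; S=5+2668/1551·τ+-13525/1034·τ²+13525/3102·τ³=309747/66176

  seg 0: a=3 b=-6203/1551 c=0 d=3101/6204
  seg 1: a=-1 b=3100/1551 c=3101/1034 d=-3875/3102
  seg 2: a=5 b=-1544/1551 c=-4649/1034 d=4073/3102
  seg 3: a=-3 b=23201/3102 c=3785/517 d=-21095/3102
  seg 4: a=5 b=2668/1551 c=-13525/1034 d=13525/3102
S(33/4) = 309747/66176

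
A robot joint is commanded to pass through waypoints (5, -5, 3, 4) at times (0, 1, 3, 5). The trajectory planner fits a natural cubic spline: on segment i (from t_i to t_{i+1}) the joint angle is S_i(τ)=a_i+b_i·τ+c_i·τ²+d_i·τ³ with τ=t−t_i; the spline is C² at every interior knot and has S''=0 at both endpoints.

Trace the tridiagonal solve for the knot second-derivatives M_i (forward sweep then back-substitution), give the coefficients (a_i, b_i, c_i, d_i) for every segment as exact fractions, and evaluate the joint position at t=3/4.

  seg 0: a=5 b=-559/44 c=0 d=119/44
  seg 1: a=-5 b=-101/22 c=357/44 d=-21/11
  seg 2: a=3 b=109/22 c=-147/44 d=49/88
S(3/4) = -9539/2816

Δ: Δ0=-10, Δ1=4, Δ2=1/2
row 1: diag=6, rhs=84; c'=1/3, d'=14
row 2: denom=8−2·1/3=22/3; d'=(-21−2·14)/(22/3)=-147/22
back: M2=-147/22
back: M1=14−1/3·-147/22=357/22
M: M0=0, M1=357/22, M2=-147/22, M3=0
seg 0: a=5, c=M0/2=0, d=(M1−M0)/(6·1)=119/44, b=Δ0−h0·(2M0+M1)/6=-559/44
seg 1: a=-5, c=M1/2=357/44, d=(M2−M1)/(6·2)=-21/11, b=Δ1−h1·(2M1+M2)/6=-101/22
seg 2: a=3, c=M2/2=-147/44, d=(M3−M2)/(6·2)=49/88, b=Δ2−h2·(2M2+M3)/6=109/22
t_q=3/4 → seg 0, τ=3/4; S=5+-559/44·τ+0·τ²+119/44·τ³=-9539/2816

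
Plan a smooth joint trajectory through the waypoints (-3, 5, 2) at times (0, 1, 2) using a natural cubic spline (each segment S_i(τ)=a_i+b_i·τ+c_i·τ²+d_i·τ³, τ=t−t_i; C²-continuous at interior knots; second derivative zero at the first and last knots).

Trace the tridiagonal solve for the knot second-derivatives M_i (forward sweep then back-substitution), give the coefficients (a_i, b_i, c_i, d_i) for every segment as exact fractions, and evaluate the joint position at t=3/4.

  seg 0: a=-3 b=43/4 c=0 d=-11/4
  seg 1: a=5 b=5/2 c=-33/4 d=11/4
S(3/4) = 999/256

Δ: Δ0=8, Δ1=-3
row 1: diag=4, rhs=-66; c'=1/4, d'=-33/2
back: M1=-33/2
M: M0=0, M1=-33/2, M2=0
seg 0: a=-3, c=M0/2=0, d=(M1−M0)/(6·1)=-11/4, b=Δ0−h0·(2M0+M1)/6=43/4
seg 1: a=5, c=M1/2=-33/4, d=(M2−M1)/(6·1)=11/4, b=Δ1−h1·(2M1+M2)/6=5/2
t_q=3/4 → seg 0, τ=3/4; S=-3+43/4·τ+0·τ²+-11/4·τ³=999/256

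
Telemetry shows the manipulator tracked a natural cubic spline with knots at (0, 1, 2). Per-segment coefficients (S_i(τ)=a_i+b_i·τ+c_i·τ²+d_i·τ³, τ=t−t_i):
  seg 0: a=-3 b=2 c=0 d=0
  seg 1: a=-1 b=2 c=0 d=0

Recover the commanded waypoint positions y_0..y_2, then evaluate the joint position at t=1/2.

y_0 = S_0(0) = a_0 = -3
y_1 = S_1(0) = a_1 = -1
y_2 = S_1(1) = 1
t_q=1/2 is in segment 0 (τ=1/2); S_0(τ)=-2

y_0=-3 y_1=-1 y_2=1
S(1/2) = -2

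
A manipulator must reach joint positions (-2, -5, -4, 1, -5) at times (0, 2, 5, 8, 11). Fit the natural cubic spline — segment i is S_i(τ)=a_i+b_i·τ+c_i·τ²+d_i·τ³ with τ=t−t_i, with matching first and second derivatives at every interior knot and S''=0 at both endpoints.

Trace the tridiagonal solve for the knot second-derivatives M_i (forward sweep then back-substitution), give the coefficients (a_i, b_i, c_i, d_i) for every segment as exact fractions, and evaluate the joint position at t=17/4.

  seg 0: a=-2 b=-122/69 c=0 d=37/552
  seg 1: a=-5 b=-133/138 c=37/92 d=25/2484
  seg 2: a=-4 b=475/276 c=34/69 d=-47/276
  seg 3: a=1 b=11/138 c=-287/276 d=287/2484
S(17/4) = -29545/5888

Δ: Δ0=-3/2, Δ1=1/3, Δ2=5/3, Δ3=-2
row 1: diag=10, rhs=11; c'=3/10, d'=11/10
row 2: denom=12−3·3/10=111/10; d'=(8−3·11/10)/(111/10)=47/111
row 3: denom=12−3·10/37=414/37; d'=(-22−3·47/111)/(414/37)=-287/138
back: M3=-287/138
back: M2=47/111−10/37·-287/138=68/69
back: M1=11/10−3/10·68/69=37/46
M: M0=0, M1=37/46, M2=68/69, M3=-287/138, M4=0
seg 0: a=-2, c=M0/2=0, d=(M1−M0)/(6·2)=37/552, b=Δ0−h0·(2M0+M1)/6=-122/69
seg 1: a=-5, c=M1/2=37/92, d=(M2−M1)/(6·3)=25/2484, b=Δ1−h1·(2M1+M2)/6=-133/138
seg 2: a=-4, c=M2/2=34/69, d=(M3−M2)/(6·3)=-47/276, b=Δ2−h2·(2M2+M3)/6=475/276
seg 3: a=1, c=M3/2=-287/276, d=(M4−M3)/(6·3)=287/2484, b=Δ3−h3·(2M3+M4)/6=11/138
t_q=17/4 → seg 1, τ=9/4; S=-5+-133/138·τ+37/92·τ²+25/2484·τ³=-29545/5888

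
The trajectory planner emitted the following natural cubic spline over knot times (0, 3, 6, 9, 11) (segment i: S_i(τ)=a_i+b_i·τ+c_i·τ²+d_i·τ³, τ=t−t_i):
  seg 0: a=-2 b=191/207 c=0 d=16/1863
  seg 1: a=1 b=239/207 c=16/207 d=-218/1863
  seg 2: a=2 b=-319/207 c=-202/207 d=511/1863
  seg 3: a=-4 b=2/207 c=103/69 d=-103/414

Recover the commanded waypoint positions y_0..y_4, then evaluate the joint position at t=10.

y_0 = S_0(0) = a_0 = -2
y_1 = S_1(0) = a_1 = 1
y_2 = S_2(0) = a_2 = 2
y_3 = S_3(0) = a_3 = -4
y_4 = S_3(2) = 0
t_q=10 is in segment 3 (τ=1); S_3(τ)=-379/138

y_0=-2 y_1=1 y_2=2 y_3=-4 y_4=0
S(10) = -379/138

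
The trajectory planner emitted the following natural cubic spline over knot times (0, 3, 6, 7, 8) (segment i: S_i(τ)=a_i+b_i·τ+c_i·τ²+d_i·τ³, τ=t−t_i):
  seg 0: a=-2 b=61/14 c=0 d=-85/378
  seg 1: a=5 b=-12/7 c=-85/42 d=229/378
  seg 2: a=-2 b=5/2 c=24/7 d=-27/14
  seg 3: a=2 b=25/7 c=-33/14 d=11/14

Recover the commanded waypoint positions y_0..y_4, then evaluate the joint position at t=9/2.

y_0=-2 y_1=5 y_2=-2 y_3=2 y_4=4
S(9/2) = -9/112

y_0 = S_0(0) = a_0 = -2
y_1 = S_1(0) = a_1 = 5
y_2 = S_2(0) = a_2 = -2
y_3 = S_3(0) = a_3 = 2
y_4 = S_3(1) = 4
t_q=9/2 is in segment 1 (τ=3/2); S_1(τ)=-9/112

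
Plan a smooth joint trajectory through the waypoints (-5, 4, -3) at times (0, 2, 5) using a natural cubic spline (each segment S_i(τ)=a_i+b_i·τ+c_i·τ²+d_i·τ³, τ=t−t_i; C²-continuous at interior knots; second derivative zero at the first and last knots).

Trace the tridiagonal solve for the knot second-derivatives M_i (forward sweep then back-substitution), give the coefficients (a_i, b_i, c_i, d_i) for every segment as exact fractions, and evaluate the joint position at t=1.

  seg 0: a=-5 b=88/15 c=0 d=-41/120
  seg 1: a=4 b=53/30 c=-41/20 d=41/180
S(1) = 21/40

Δ: Δ0=9/2, Δ1=-7/3
row 1: diag=10, rhs=-41; c'=3/10, d'=-41/10
back: M1=-41/10
M: M0=0, M1=-41/10, M2=0
seg 0: a=-5, c=M0/2=0, d=(M1−M0)/(6·2)=-41/120, b=Δ0−h0·(2M0+M1)/6=88/15
seg 1: a=4, c=M1/2=-41/20, d=(M2−M1)/(6·3)=41/180, b=Δ1−h1·(2M1+M2)/6=53/30
t_q=1 → seg 0, τ=1; S=-5+88/15·τ+0·τ²+-41/120·τ³=21/40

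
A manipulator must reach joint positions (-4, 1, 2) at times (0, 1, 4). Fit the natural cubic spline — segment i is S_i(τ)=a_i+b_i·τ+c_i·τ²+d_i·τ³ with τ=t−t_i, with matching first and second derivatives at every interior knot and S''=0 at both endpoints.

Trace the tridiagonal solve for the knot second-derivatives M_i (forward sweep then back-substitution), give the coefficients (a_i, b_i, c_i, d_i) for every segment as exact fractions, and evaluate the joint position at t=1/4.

  seg 0: a=-4 b=67/12 c=0 d=-7/12
  seg 1: a=1 b=23/6 c=-7/4 d=7/36
S(1/4) = -669/256

Δ: Δ0=5, Δ1=1/3
row 1: diag=8, rhs=-28; c'=3/8, d'=-7/2
back: M1=-7/2
M: M0=0, M1=-7/2, M2=0
seg 0: a=-4, c=M0/2=0, d=(M1−M0)/(6·1)=-7/12, b=Δ0−h0·(2M0+M1)/6=67/12
seg 1: a=1, c=M1/2=-7/4, d=(M2−M1)/(6·3)=7/36, b=Δ1−h1·(2M1+M2)/6=23/6
t_q=1/4 → seg 0, τ=1/4; S=-4+67/12·τ+0·τ²+-7/12·τ³=-669/256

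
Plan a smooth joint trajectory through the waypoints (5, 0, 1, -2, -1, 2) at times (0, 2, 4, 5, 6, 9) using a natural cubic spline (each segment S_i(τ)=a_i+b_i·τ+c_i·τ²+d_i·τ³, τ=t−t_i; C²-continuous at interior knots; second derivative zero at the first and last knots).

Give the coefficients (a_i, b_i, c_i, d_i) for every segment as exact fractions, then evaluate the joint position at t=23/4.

  seg 0: a=5 b=-244/65 c=0 d=163/520
  seg 1: a=0 b=1/130 c=489/260 d=-85/104
  seg 2: a=1 b=-148/65 c=-393/130 d=23/10
  seg 3: a=-2 b=-37/26 c=252/65 d=-189/130
  seg 4: a=-1 b=128/65 c=-63/130 d=7/130
S(23/4) = -12479/8320

Δ: Δ0=-5/2, Δ1=1/2, Δ2=-3, Δ3=1, Δ4=1
row 1: diag=8, rhs=18; c'=1/4, d'=9/4
row 2: denom=6−2·1/4=11/2; d'=(-21−2·9/4)/(11/2)=-51/11
row 3: denom=4−1·2/11=42/11; d'=(24−1·-51/11)/(42/11)=15/2
row 4: denom=8−1·11/42=325/42; d'=(0−1·15/2)/(325/42)=-63/65
back: M4=-63/65
back: M3=15/2−11/42·-63/65=504/65
back: M2=-51/11−2/11·504/65=-393/65
back: M1=9/4−1/4·-393/65=489/130
M: M0=0, M1=489/130, M2=-393/65, M3=504/65, M4=-63/65, M5=0
seg 0: a=5, c=M0/2=0, d=(M1−M0)/(6·2)=163/520, b=Δ0−h0·(2M0+M1)/6=-244/65
seg 1: a=0, c=M1/2=489/260, d=(M2−M1)/(6·2)=-85/104, b=Δ1−h1·(2M1+M2)/6=1/130
seg 2: a=1, c=M2/2=-393/130, d=(M3−M2)/(6·1)=23/10, b=Δ2−h2·(2M2+M3)/6=-148/65
seg 3: a=-2, c=M3/2=252/65, d=(M4−M3)/(6·1)=-189/130, b=Δ3−h3·(2M3+M4)/6=-37/26
seg 4: a=-1, c=M4/2=-63/130, d=(M5−M4)/(6·3)=7/130, b=Δ4−h4·(2M4+M5)/6=128/65
t_q=23/4 → seg 3, τ=3/4; S=-2+-37/26·τ+252/65·τ²+-189/130·τ³=-12479/8320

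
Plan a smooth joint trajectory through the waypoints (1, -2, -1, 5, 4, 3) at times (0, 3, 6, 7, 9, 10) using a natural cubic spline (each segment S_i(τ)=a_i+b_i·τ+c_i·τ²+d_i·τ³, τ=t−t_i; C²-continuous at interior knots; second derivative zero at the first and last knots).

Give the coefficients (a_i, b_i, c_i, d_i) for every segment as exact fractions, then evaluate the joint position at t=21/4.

  seg 0: a=1 b=-869/1356 c=0 d=-487/12204
  seg 1: a=-2 b=-1165/678 c=-487/1356 d=4243/12204
  seg 2: a=-1 b=7477/1356 c=313/113 d=-3097/1356
  seg 3: a=5 b=2849/678 c=-1845/452 d=2347/2712
  seg 4: a=4 b=-590/339 c=251/226 d=-251/678
S(21/4) = -107731/28928

Δ: Δ0=-1, Δ1=1/3, Δ2=6, Δ3=-1/2, Δ4=-1
row 1: diag=12, rhs=8; c'=1/4, d'=2/3
row 2: denom=8−3·1/4=29/4; d'=(34−3·2/3)/(29/4)=128/29
row 3: denom=6−1·4/29=170/29; d'=(-39−1·128/29)/(170/29)=-1259/170
row 4: denom=6−2·29/85=452/85; d'=(-3−2·-1259/170)/(452/85)=251/113
back: M4=251/113
back: M3=-1259/170−29/85·251/113=-1845/226
back: M2=128/29−4/29·-1845/226=626/113
back: M1=2/3−1/4·626/113=-487/678
M: M0=0, M1=-487/678, M2=626/113, M3=-1845/226, M4=251/113, M5=0
seg 0: a=1, c=M0/2=0, d=(M1−M0)/(6·3)=-487/12204, b=Δ0−h0·(2M0+M1)/6=-869/1356
seg 1: a=-2, c=M1/2=-487/1356, d=(M2−M1)/(6·3)=4243/12204, b=Δ1−h1·(2M1+M2)/6=-1165/678
seg 2: a=-1, c=M2/2=313/113, d=(M3−M2)/(6·1)=-3097/1356, b=Δ2−h2·(2M2+M3)/6=7477/1356
seg 3: a=5, c=M3/2=-1845/452, d=(M4−M3)/(6·2)=2347/2712, b=Δ3−h3·(2M3+M4)/6=2849/678
seg 4: a=4, c=M4/2=251/226, d=(M5−M4)/(6·1)=-251/678, b=Δ4−h4·(2M4+M5)/6=-590/339
t_q=21/4 → seg 1, τ=9/4; S=-2+-1165/678·τ+-487/1356·τ²+4243/12204·τ³=-107731/28928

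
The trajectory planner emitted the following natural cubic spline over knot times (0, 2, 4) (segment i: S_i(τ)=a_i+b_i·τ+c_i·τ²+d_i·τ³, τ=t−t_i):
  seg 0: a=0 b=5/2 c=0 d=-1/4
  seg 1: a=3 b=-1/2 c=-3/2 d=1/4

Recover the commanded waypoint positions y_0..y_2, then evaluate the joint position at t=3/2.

y_0=0 y_1=3 y_2=-2
S(3/2) = 93/32

y_0 = S_0(0) = a_0 = 0
y_1 = S_1(0) = a_1 = 3
y_2 = S_1(2) = -2
t_q=3/2 is in segment 0 (τ=3/2); S_0(τ)=93/32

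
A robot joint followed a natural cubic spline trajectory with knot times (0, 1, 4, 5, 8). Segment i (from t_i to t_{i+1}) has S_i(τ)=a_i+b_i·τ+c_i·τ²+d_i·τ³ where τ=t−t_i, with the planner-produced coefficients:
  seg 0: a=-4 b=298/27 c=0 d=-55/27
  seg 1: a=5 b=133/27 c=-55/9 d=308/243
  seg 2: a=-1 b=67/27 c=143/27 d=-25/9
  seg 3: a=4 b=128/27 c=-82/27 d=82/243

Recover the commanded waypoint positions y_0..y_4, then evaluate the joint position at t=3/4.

y_0=-4 y_1=5 y_2=-1 y_3=4 y_4=0
S(3/4) = 1969/576

y_0 = S_0(0) = a_0 = -4
y_1 = S_1(0) = a_1 = 5
y_2 = S_2(0) = a_2 = -1
y_3 = S_3(0) = a_3 = 4
y_4 = S_3(3) = 0
t_q=3/4 is in segment 0 (τ=3/4); S_0(τ)=1969/576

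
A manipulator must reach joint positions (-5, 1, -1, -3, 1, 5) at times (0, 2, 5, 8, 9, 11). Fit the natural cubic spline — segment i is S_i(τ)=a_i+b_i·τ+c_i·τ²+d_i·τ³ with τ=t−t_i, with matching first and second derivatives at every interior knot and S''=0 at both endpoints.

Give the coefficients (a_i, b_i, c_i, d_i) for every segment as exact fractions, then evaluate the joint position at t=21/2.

Δ: Δ0=3, Δ1=-2/3, Δ2=-2/3, Δ3=4, Δ4=2
row 1: diag=10, rhs=-22; c'=3/10, d'=-11/5
row 2: denom=12−3·3/10=111/10; d'=(0−3·-11/5)/(111/10)=22/37
row 3: denom=8−3·10/37=266/37; d'=(28−3·22/37)/(266/37)=485/133
row 4: denom=6−1·37/266=1559/266; d'=(-12−1·485/133)/(1559/266)=-4162/1559
back: M4=-4162/1559
back: M3=485/133−37/266·-4162/1559=6264/1559
back: M2=22/37−10/37·6264/1559=-766/1559
back: M1=-11/5−3/10·-766/1559=-3200/1559
M: M0=0, M1=-3200/1559, M2=-766/1559, M3=6264/1559, M4=-4162/1559, M5=0
seg 0: a=-5, c=M0/2=0, d=(M1−M0)/(6·2)=-800/4677, b=Δ0−h0·(2M0+M1)/6=17231/4677
seg 1: a=1, c=M1/2=-1600/1559, d=(M2−M1)/(6·3)=1217/14031, b=Δ1−h1·(2M1+M2)/6=7631/4677
seg 2: a=-1, c=M2/2=-383/1559, d=(M3−M2)/(6·3)=3515/14031, b=Δ2−h2·(2M2+M3)/6=-10216/4677
seg 3: a=-3, c=M3/2=3132/1559, d=(M4−M3)/(6·1)=-5213/4677, b=Δ3−h3·(2M3+M4)/6=14525/4677
seg 4: a=1, c=M4/2=-2081/1559, d=(M5−M4)/(6·2)=2081/9354, b=Δ4−h4·(2M4+M5)/6=17678/4677
t_q=21/2 → seg 4, τ=3/2; S=1+17678/4677·τ+-2081/1559·τ²+2081/9354·τ³=110181/24944

  seg 0: a=-5 b=17231/4677 c=0 d=-800/4677
  seg 1: a=1 b=7631/4677 c=-1600/1559 d=1217/14031
  seg 2: a=-1 b=-10216/4677 c=-383/1559 d=3515/14031
  seg 3: a=-3 b=14525/4677 c=3132/1559 d=-5213/4677
  seg 4: a=1 b=17678/4677 c=-2081/1559 d=2081/9354
S(21/2) = 110181/24944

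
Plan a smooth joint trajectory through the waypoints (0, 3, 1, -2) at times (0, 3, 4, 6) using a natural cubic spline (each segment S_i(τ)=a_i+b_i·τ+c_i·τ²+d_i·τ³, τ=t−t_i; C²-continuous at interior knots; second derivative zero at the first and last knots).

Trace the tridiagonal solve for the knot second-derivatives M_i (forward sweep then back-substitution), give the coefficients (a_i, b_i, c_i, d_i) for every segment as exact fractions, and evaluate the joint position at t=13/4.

  seg 0: a=0 b=205/94 c=0 d=-37/282
  seg 1: a=3 b=-64/47 c=-111/94 d=51/94
  seg 2: a=1 b=-197/94 c=21/47 d=-7/94
S(13/4) = 15607/6016

Δ: Δ0=1, Δ1=-2, Δ2=-3/2
row 1: diag=8, rhs=-18; c'=1/8, d'=-9/4
row 2: denom=6−1·1/8=47/8; d'=(3−1·-9/4)/(47/8)=42/47
back: M2=42/47
back: M1=-9/4−1/8·42/47=-111/47
M: M0=0, M1=-111/47, M2=42/47, M3=0
seg 0: a=0, c=M0/2=0, d=(M1−M0)/(6·3)=-37/282, b=Δ0−h0·(2M0+M1)/6=205/94
seg 1: a=3, c=M1/2=-111/94, d=(M2−M1)/(6·1)=51/94, b=Δ1−h1·(2M1+M2)/6=-64/47
seg 2: a=1, c=M2/2=21/47, d=(M3−M2)/(6·2)=-7/94, b=Δ2−h2·(2M2+M3)/6=-197/94
t_q=13/4 → seg 1, τ=1/4; S=3+-64/47·τ+-111/94·τ²+51/94·τ³=15607/6016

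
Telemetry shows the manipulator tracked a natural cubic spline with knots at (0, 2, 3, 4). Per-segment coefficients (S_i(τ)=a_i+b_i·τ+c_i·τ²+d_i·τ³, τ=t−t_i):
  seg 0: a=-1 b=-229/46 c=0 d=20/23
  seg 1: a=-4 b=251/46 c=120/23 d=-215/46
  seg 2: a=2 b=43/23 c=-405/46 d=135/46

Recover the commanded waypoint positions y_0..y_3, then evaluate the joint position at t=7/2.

y_0 = S_0(0) = a_0 = -1
y_1 = S_1(0) = a_1 = -4
y_2 = S_2(0) = a_2 = 2
y_3 = S_2(1) = -2
t_q=7/2 is in segment 2 (τ=1/2); S_2(τ)=405/368

y_0=-1 y_1=-4 y_2=2 y_3=-2
S(7/2) = 405/368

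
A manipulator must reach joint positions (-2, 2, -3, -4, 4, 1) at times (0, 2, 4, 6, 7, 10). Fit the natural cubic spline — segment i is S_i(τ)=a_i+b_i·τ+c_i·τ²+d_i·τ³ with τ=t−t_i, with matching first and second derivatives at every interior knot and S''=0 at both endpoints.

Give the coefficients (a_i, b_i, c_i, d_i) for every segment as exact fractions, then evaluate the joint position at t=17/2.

Δ: Δ0=2, Δ1=-5/2, Δ2=-1/2, Δ3=8, Δ4=-1
row 1: diag=8, rhs=-27; c'=1/4, d'=-27/8
row 2: denom=8−2·1/4=15/2; d'=(12−2·-27/8)/(15/2)=5/2
row 3: denom=6−2·4/15=82/15; d'=(51−2·5/2)/(82/15)=345/41
row 4: denom=8−1·15/82=641/82; d'=(-54−1·345/41)/(641/82)=-5118/641
back: M4=-5118/641
back: M3=345/41−15/82·-5118/641=6330/641
back: M2=5/2−4/15·6330/641=-171/1282
back: M1=-27/8−1/4·-171/1282=-2142/641
M: M0=0, M1=-2142/641, M2=-171/1282, M3=6330/641, M4=-5118/641, M5=0
seg 0: a=-2, c=M0/2=0, d=(M1−M0)/(6·2)=-357/1282, b=Δ0−h0·(2M0+M1)/6=1996/641
seg 1: a=2, c=M1/2=-1071/641, d=(M2−M1)/(6·2)=1371/5128, b=Δ1−h1·(2M1+M2)/6=-146/641
seg 2: a=-3, c=M2/2=-171/2564, d=(M3−M2)/(6·2)=4277/5128, b=Δ2−h2·(2M2+M3)/6=-4747/1282
seg 3: a=-4, c=M3/2=3165/641, d=(M4−M3)/(6·1)=-1908/641, b=Δ3−h3·(2M3+M4)/6=3871/641
seg 4: a=4, c=M4/2=-2559/641, d=(M5−M4)/(6·3)=853/1923, b=Δ4−h4·(2M4+M5)/6=4477/641
t_q=17/2 → seg 4, τ=3/2; S=4+4477/641·τ+-2559/641·τ²+853/1923·τ³=35851/5128

  seg 0: a=-2 b=1996/641 c=0 d=-357/1282
  seg 1: a=2 b=-146/641 c=-1071/641 d=1371/5128
  seg 2: a=-3 b=-4747/1282 c=-171/2564 d=4277/5128
  seg 3: a=-4 b=3871/641 c=3165/641 d=-1908/641
  seg 4: a=4 b=4477/641 c=-2559/641 d=853/1923
S(17/2) = 35851/5128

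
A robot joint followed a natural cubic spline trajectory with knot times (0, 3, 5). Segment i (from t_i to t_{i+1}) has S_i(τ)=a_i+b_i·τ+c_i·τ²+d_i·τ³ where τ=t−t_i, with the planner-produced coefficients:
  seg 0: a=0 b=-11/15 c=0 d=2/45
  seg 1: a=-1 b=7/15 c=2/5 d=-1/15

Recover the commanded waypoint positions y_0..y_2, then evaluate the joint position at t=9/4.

y_0=0 y_1=-1 y_2=1
S(9/4) = -183/160

y_0 = S_0(0) = a_0 = 0
y_1 = S_1(0) = a_1 = -1
y_2 = S_1(2) = 1
t_q=9/4 is in segment 0 (τ=9/4); S_0(τ)=-183/160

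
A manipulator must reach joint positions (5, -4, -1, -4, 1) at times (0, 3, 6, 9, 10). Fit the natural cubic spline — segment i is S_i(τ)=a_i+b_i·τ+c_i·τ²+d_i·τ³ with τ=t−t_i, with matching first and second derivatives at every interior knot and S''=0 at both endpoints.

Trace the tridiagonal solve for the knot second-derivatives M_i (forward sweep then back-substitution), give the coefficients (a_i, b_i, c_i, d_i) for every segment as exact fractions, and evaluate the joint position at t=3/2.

  seg 0: a=5 b=-79/18 c=0 d=25/162
  seg 1: a=-4 b=-2/9 c=25/18 d=-53/162
  seg 2: a=-1 b=-13/18 c=-14/9 d=79/162
  seg 3: a=-4 b=28/9 c=17/6 d=-17/18
S(3/2) = -17/16

Δ: Δ0=-3, Δ1=1, Δ2=-1, Δ3=5
row 1: diag=12, rhs=24; c'=1/4, d'=2
row 2: denom=12−3·1/4=45/4; d'=(-12−3·2)/(45/4)=-8/5
row 3: denom=8−3·4/15=36/5; d'=(36−3·-8/5)/(36/5)=17/3
back: M3=17/3
back: M2=-8/5−4/15·17/3=-28/9
back: M1=2−1/4·-28/9=25/9
M: M0=0, M1=25/9, M2=-28/9, M3=17/3, M4=0
seg 0: a=5, c=M0/2=0, d=(M1−M0)/(6·3)=25/162, b=Δ0−h0·(2M0+M1)/6=-79/18
seg 1: a=-4, c=M1/2=25/18, d=(M2−M1)/(6·3)=-53/162, b=Δ1−h1·(2M1+M2)/6=-2/9
seg 2: a=-1, c=M2/2=-14/9, d=(M3−M2)/(6·3)=79/162, b=Δ2−h2·(2M2+M3)/6=-13/18
seg 3: a=-4, c=M3/2=17/6, d=(M4−M3)/(6·1)=-17/18, b=Δ3−h3·(2M3+M4)/6=28/9
t_q=3/2 → seg 0, τ=3/2; S=5+-79/18·τ+0·τ²+25/162·τ³=-17/16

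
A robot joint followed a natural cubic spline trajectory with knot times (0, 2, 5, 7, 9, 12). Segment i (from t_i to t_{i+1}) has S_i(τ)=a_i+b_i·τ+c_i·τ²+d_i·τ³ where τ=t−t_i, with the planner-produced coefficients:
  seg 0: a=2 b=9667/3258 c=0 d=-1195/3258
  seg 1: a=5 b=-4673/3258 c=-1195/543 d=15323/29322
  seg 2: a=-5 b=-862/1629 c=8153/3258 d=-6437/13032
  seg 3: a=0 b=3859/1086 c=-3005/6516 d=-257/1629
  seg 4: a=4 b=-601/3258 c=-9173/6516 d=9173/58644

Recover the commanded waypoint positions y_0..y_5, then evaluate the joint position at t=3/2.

y_0 = S_0(0) = a_0 = 2
y_1 = S_1(0) = a_1 = 5
y_2 = S_2(0) = a_2 = -5
y_3 = S_3(0) = a_3 = 0
y_4 = S_4(0) = a_4 = 4
y_5 = S_4(3) = -5
t_q=3/2 is in segment 0 (τ=3/2); S_0(τ)=45289/8688

y_0=2 y_1=5 y_2=-5 y_3=0 y_4=4 y_5=-5
S(3/2) = 45289/8688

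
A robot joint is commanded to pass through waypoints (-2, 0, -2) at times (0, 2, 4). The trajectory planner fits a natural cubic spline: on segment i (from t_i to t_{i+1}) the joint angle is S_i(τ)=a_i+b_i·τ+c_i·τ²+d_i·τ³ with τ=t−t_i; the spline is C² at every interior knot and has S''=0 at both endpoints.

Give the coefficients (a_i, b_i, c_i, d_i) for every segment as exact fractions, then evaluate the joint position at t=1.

  seg 0: a=-2 b=3/2 c=0 d=-1/8
  seg 1: a=0 b=0 c=-3/4 d=1/8
S(1) = -5/8

Δ: Δ0=1, Δ1=-1
row 1: diag=8, rhs=-12; c'=1/4, d'=-3/2
back: M1=-3/2
M: M0=0, M1=-3/2, M2=0
seg 0: a=-2, c=M0/2=0, d=(M1−M0)/(6·2)=-1/8, b=Δ0−h0·(2M0+M1)/6=3/2
seg 1: a=0, c=M1/2=-3/4, d=(M2−M1)/(6·2)=1/8, b=Δ1−h1·(2M1+M2)/6=0
t_q=1 → seg 0, τ=1; S=-2+3/2·τ+0·τ²+-1/8·τ³=-5/8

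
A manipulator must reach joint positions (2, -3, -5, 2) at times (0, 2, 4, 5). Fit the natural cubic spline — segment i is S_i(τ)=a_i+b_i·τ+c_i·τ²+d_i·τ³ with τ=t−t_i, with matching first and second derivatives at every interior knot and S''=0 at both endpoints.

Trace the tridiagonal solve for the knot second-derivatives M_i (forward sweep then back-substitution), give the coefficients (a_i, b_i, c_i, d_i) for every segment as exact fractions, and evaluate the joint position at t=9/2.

Δ: Δ0=-5/2, Δ1=-1, Δ2=7
row 1: diag=8, rhs=9; c'=1/4, d'=9/8
row 2: denom=6−2·1/4=11/2; d'=(48−2·9/8)/(11/2)=183/22
back: M2=183/22
back: M1=9/8−1/4·183/22=-21/22
M: M0=0, M1=-21/22, M2=183/22, M3=0
seg 0: a=2, c=M0/2=0, d=(M1−M0)/(6·2)=-7/88, b=Δ0−h0·(2M0+M1)/6=-24/11
seg 1: a=-3, c=M1/2=-21/44, d=(M2−M1)/(6·2)=17/22, b=Δ1−h1·(2M1+M2)/6=-69/22
seg 2: a=-5, c=M2/2=183/44, d=(M3−M2)/(6·1)=-61/44, b=Δ2−h2·(2M2+M3)/6=93/22
t_q=9/2 → seg 2, τ=1/2; S=-5+93/22·τ+183/44·τ²+-61/44·τ³=-711/352

  seg 0: a=2 b=-24/11 c=0 d=-7/88
  seg 1: a=-3 b=-69/22 c=-21/44 d=17/22
  seg 2: a=-5 b=93/22 c=183/44 d=-61/44
S(9/2) = -711/352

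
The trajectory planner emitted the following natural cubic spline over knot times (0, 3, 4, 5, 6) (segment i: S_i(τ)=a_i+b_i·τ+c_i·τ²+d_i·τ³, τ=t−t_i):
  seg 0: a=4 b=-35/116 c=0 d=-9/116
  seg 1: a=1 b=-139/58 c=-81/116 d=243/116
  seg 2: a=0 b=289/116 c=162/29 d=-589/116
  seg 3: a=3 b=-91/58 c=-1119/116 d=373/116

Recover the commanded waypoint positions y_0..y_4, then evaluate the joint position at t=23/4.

y_0 = S_0(0) = a_0 = 4
y_1 = S_1(0) = a_1 = 1
y_2 = S_2(0) = a_2 = 0
y_3 = S_3(0) = a_3 = 3
y_4 = S_3(1) = -5
t_q=23/4 is in segment 3 (τ=3/4); S_3(τ)=-16677/7424

y_0=4 y_1=1 y_2=0 y_3=3 y_4=-5
S(23/4) = -16677/7424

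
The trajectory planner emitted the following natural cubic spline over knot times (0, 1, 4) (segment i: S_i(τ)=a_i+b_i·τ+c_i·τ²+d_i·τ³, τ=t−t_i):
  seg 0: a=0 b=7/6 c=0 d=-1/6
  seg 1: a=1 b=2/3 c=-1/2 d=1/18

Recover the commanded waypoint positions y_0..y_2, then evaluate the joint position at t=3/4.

y_0=0 y_1=1 y_2=0
S(3/4) = 103/128

y_0 = S_0(0) = a_0 = 0
y_1 = S_1(0) = a_1 = 1
y_2 = S_1(3) = 0
t_q=3/4 is in segment 0 (τ=3/4); S_0(τ)=103/128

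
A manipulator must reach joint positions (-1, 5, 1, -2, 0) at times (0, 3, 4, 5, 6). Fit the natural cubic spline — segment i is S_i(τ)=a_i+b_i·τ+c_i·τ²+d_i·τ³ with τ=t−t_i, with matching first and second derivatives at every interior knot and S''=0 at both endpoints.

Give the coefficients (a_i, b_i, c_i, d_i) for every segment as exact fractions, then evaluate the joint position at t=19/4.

  seg 0: a=-1 b=499/116 c=0 d=-89/348
  seg 1: a=5 b=-151/58 c=-267/116 d=105/116
  seg 2: a=1 b=-521/116 c=12/29 d=125/116
  seg 3: a=-2 b=-25/58 c=423/116 d=-141/116
S(19/4) = -12481/7424

Δ: Δ0=2, Δ1=-4, Δ2=-3, Δ3=2
row 1: diag=8, rhs=-36; c'=1/8, d'=-9/2
row 2: denom=4−1·1/8=31/8; d'=(6−1·-9/2)/(31/8)=84/31
row 3: denom=4−1·8/31=116/31; d'=(30−1·84/31)/(116/31)=423/58
back: M3=423/58
back: M2=84/31−8/31·423/58=24/29
back: M1=-9/2−1/8·24/29=-267/58
M: M0=0, M1=-267/58, M2=24/29, M3=423/58, M4=0
seg 0: a=-1, c=M0/2=0, d=(M1−M0)/(6·3)=-89/348, b=Δ0−h0·(2M0+M1)/6=499/116
seg 1: a=5, c=M1/2=-267/116, d=(M2−M1)/(6·1)=105/116, b=Δ1−h1·(2M1+M2)/6=-151/58
seg 2: a=1, c=M2/2=12/29, d=(M3−M2)/(6·1)=125/116, b=Δ2−h2·(2M2+M3)/6=-521/116
seg 3: a=-2, c=M3/2=423/116, d=(M4−M3)/(6·1)=-141/116, b=Δ3−h3·(2M3+M4)/6=-25/58
t_q=19/4 → seg 2, τ=3/4; S=1+-521/116·τ+12/29·τ²+125/116·τ³=-12481/7424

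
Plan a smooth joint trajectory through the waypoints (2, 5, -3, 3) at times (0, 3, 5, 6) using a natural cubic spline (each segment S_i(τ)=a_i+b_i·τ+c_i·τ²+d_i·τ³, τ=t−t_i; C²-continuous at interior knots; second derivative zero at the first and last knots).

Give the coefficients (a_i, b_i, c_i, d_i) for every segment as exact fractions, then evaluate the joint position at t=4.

  seg 0: a=2 b=103/28 c=0 d=-25/84
  seg 1: a=5 b=-61/14 c=-75/28 d=10/7
  seg 2: a=-3 b=29/14 c=165/28 d=-55/28
S(4) = -17/28

Δ: Δ0=1, Δ1=-4, Δ2=6
row 1: diag=10, rhs=-30; c'=1/5, d'=-3
row 2: denom=6−2·1/5=28/5; d'=(60−2·-3)/(28/5)=165/14
back: M2=165/14
back: M1=-3−1/5·165/14=-75/14
M: M0=0, M1=-75/14, M2=165/14, M3=0
seg 0: a=2, c=M0/2=0, d=(M1−M0)/(6·3)=-25/84, b=Δ0−h0·(2M0+M1)/6=103/28
seg 1: a=5, c=M1/2=-75/28, d=(M2−M1)/(6·2)=10/7, b=Δ1−h1·(2M1+M2)/6=-61/14
seg 2: a=-3, c=M2/2=165/28, d=(M3−M2)/(6·1)=-55/28, b=Δ2−h2·(2M2+M3)/6=29/14
t_q=4 → seg 1, τ=1; S=5+-61/14·τ+-75/28·τ²+10/7·τ³=-17/28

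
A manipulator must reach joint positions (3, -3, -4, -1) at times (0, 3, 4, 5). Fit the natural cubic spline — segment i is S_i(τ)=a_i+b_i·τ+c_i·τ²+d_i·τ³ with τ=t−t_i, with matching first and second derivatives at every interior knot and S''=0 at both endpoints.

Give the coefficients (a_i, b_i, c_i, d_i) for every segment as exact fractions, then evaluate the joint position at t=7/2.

  seg 0: a=3 b=-2 c=0 d=0
  seg 1: a=-3 b=-2 c=0 d=1
  seg 2: a=-4 b=1 c=3 d=-1
S(7/2) = -31/8

Δ: Δ0=-2, Δ1=-1, Δ2=3
row 1: diag=8, rhs=6; c'=1/8, d'=3/4
row 2: denom=4−1·1/8=31/8; d'=(24−1·3/4)/(31/8)=6
back: M2=6
back: M1=3/4−1/8·6=0
M: M0=0, M1=0, M2=6, M3=0
seg 0: a=3, c=M0/2=0, d=(M1−M0)/(6·3)=0, b=Δ0−h0·(2M0+M1)/6=-2
seg 1: a=-3, c=M1/2=0, d=(M2−M1)/(6·1)=1, b=Δ1−h1·(2M1+M2)/6=-2
seg 2: a=-4, c=M2/2=3, d=(M3−M2)/(6·1)=-1, b=Δ2−h2·(2M2+M3)/6=1
t_q=7/2 → seg 1, τ=1/2; S=-3+-2·τ+0·τ²+1·τ³=-31/8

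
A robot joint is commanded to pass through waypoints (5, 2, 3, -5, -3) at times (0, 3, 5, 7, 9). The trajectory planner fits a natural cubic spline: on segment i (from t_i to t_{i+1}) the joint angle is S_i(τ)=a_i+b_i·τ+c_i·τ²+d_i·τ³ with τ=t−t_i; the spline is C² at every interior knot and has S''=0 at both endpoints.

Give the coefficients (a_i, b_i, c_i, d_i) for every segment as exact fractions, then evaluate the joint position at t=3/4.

  seg 0: a=5 b=-557/284 c=0 d=91/852
  seg 1: a=2 b=131/142 c=273/284 d=-333/568
  seg 2: a=3 b=-161/71 c=-363/142 d=60/71
  seg 3: a=-5 b=-167/71 c=357/142 d=-119/284
S(3/4) = 64963/18176

Δ: Δ0=-1, Δ1=1/2, Δ2=-4, Δ3=1
row 1: diag=10, rhs=9; c'=1/5, d'=9/10
row 2: denom=8−2·1/5=38/5; d'=(-27−2·9/10)/(38/5)=-72/19
row 3: denom=8−2·5/19=142/19; d'=(30−2·-72/19)/(142/19)=357/71
back: M3=357/71
back: M2=-72/19−5/19·357/71=-363/71
back: M1=9/10−1/5·-363/71=273/142
M: M0=0, M1=273/142, M2=-363/71, M3=357/71, M4=0
seg 0: a=5, c=M0/2=0, d=(M1−M0)/(6·3)=91/852, b=Δ0−h0·(2M0+M1)/6=-557/284
seg 1: a=2, c=M1/2=273/284, d=(M2−M1)/(6·2)=-333/568, b=Δ1−h1·(2M1+M2)/6=131/142
seg 2: a=3, c=M2/2=-363/142, d=(M3−M2)/(6·2)=60/71, b=Δ2−h2·(2M2+M3)/6=-161/71
seg 3: a=-5, c=M3/2=357/142, d=(M4−M3)/(6·2)=-119/284, b=Δ3−h3·(2M3+M4)/6=-167/71
t_q=3/4 → seg 0, τ=3/4; S=5+-557/284·τ+0·τ²+91/852·τ³=64963/18176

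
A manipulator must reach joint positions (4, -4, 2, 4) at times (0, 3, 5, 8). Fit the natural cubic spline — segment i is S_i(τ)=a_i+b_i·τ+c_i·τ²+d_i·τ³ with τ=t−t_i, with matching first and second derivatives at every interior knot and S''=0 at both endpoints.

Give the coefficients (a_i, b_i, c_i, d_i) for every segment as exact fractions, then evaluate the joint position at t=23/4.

Δ: Δ0=-8/3, Δ1=3, Δ2=2/3
row 1: diag=10, rhs=34; c'=1/5, d'=17/5
row 2: denom=10−2·1/5=48/5; d'=(-14−2·17/5)/(48/5)=-13/6
back: M2=-13/6
back: M1=17/5−1/5·-13/6=23/6
M: M0=0, M1=23/6, M2=-13/6, M3=0
seg 0: a=4, c=M0/2=0, d=(M1−M0)/(6·3)=23/108, b=Δ0−h0·(2M0+M1)/6=-55/12
seg 1: a=-4, c=M1/2=23/12, d=(M2−M1)/(6·2)=-1/2, b=Δ1−h1·(2M1+M2)/6=7/6
seg 2: a=2, c=M2/2=-13/12, d=(M3−M2)/(6·3)=13/108, b=Δ2−h2·(2M2+M3)/6=17/6
t_q=23/4 → seg 2, τ=3/4; S=2+17/6·τ+-13/12·τ²+13/108·τ³=913/256

  seg 0: a=4 b=-55/12 c=0 d=23/108
  seg 1: a=-4 b=7/6 c=23/12 d=-1/2
  seg 2: a=2 b=17/6 c=-13/12 d=13/108
S(23/4) = 913/256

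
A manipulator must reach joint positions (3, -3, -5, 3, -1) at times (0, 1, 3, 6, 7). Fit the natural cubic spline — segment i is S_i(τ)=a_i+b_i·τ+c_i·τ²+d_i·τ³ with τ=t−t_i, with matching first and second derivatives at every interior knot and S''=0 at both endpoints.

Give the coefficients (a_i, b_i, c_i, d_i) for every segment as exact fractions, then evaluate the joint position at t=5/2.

Δ: Δ0=-6, Δ1=-1, Δ2=8/3, Δ3=-4
row 1: diag=6, rhs=30; c'=1/3, d'=5
row 2: denom=10−2·1/3=28/3; d'=(22−2·5)/(28/3)=9/7
row 3: denom=8−3·9/28=197/28; d'=(-40−3·9/7)/(197/28)=-1228/197
back: M3=-1228/197
back: M2=9/7−9/28·-1228/197=648/197
back: M1=5−1/3·648/197=769/197
M: M0=0, M1=769/197, M2=648/197, M3=-1228/197, M4=0
seg 0: a=3, c=M0/2=0, d=(M1−M0)/(6·1)=769/1182, b=Δ0−h0·(2M0+M1)/6=-7861/1182
seg 1: a=-3, c=M1/2=769/394, d=(M2−M1)/(6·2)=-121/2364, b=Δ1−h1·(2M1+M2)/6=-2777/591
seg 2: a=-5, c=M2/2=324/197, d=(M3−M2)/(6·3)=-938/1773, b=Δ2−h2·(2M2+M3)/6=1474/591
seg 3: a=3, c=M3/2=-614/197, d=(M4−M3)/(6·1)=614/591, b=Δ3−h3·(2M3+M4)/6=-1136/591
t_q=5/2 → seg 1, τ=3/2; S=-3+-2777/591·τ+769/394·τ²+-121/2364·τ³=-36749/6304

  seg 0: a=3 b=-7861/1182 c=0 d=769/1182
  seg 1: a=-3 b=-2777/591 c=769/394 d=-121/2364
  seg 2: a=-5 b=1474/591 c=324/197 d=-938/1773
  seg 3: a=3 b=-1136/591 c=-614/197 d=614/591
S(5/2) = -36749/6304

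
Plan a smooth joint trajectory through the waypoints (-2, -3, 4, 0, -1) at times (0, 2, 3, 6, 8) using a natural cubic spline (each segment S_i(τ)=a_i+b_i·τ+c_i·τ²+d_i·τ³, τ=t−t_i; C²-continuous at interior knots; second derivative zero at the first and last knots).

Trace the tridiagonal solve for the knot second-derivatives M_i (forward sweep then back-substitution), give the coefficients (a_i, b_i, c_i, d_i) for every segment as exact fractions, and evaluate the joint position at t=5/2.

  seg 0: a=-2 b=-2167/624 c=0 d=1855/2496
  seg 1: a=-3 b=1699/312 c=1855/416 d=-3625/1248
  seg 2: a=4 b=7051/1248 c=-885/208 d=185/288
  seg 3: a=0 b=-791/312 c=635/416 d=-635/2496
S(5/2) = 1579/3328

Δ: Δ0=-1/2, Δ1=7, Δ2=-4/3, Δ3=-1/2
row 1: diag=6, rhs=45; c'=1/6, d'=15/2
row 2: denom=8−1·1/6=47/6; d'=(-50−1·15/2)/(47/6)=-345/47
row 3: denom=10−3·18/47=416/47; d'=(5−3·-345/47)/(416/47)=635/208
back: M3=635/208
back: M2=-345/47−18/47·635/208=-885/104
back: M1=15/2−1/6·-885/104=1855/208
M: M0=0, M1=1855/208, M2=-885/104, M3=635/208, M4=0
seg 0: a=-2, c=M0/2=0, d=(M1−M0)/(6·2)=1855/2496, b=Δ0−h0·(2M0+M1)/6=-2167/624
seg 1: a=-3, c=M1/2=1855/416, d=(M2−M1)/(6·1)=-3625/1248, b=Δ1−h1·(2M1+M2)/6=1699/312
seg 2: a=4, c=M2/2=-885/208, d=(M3−M2)/(6·3)=185/288, b=Δ2−h2·(2M2+M3)/6=7051/1248
seg 3: a=0, c=M3/2=635/416, d=(M4−M3)/(6·2)=-635/2496, b=Δ3−h3·(2M3+M4)/6=-791/312
t_q=5/2 → seg 1, τ=1/2; S=-3+1699/312·τ+1855/416·τ²+-3625/1248·τ³=1579/3328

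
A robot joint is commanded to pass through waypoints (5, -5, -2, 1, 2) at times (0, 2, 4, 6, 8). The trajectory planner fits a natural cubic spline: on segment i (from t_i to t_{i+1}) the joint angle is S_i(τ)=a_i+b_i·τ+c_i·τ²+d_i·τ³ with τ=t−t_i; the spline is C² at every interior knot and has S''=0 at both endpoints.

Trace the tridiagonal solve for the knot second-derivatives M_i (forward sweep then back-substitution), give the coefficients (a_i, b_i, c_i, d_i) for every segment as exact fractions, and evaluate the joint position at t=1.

  seg 0: a=5 b=-753/112 c=0 d=193/448
  seg 1: a=-5 b=-87/56 c=579/224 d=-237/448
  seg 2: a=-2 b=39/16 c=-33/56 d=27/448
  seg 3: a=1 b=45/56 c=-51/224 d=17/448
S(1) = -579/448

Δ: Δ0=-5, Δ1=3/2, Δ2=3/2, Δ3=1/2
row 1: diag=8, rhs=39; c'=1/4, d'=39/8
row 2: denom=8−2·1/4=15/2; d'=(0−2·39/8)/(15/2)=-13/10
row 3: denom=8−2·4/15=112/15; d'=(-6−2·-13/10)/(112/15)=-51/112
back: M3=-51/112
back: M2=-13/10−4/15·-51/112=-33/28
back: M1=39/8−1/4·-33/28=579/112
M: M0=0, M1=579/112, M2=-33/28, M3=-51/112, M4=0
seg 0: a=5, c=M0/2=0, d=(M1−M0)/(6·2)=193/448, b=Δ0−h0·(2M0+M1)/6=-753/112
seg 1: a=-5, c=M1/2=579/224, d=(M2−M1)/(6·2)=-237/448, b=Δ1−h1·(2M1+M2)/6=-87/56
seg 2: a=-2, c=M2/2=-33/56, d=(M3−M2)/(6·2)=27/448, b=Δ2−h2·(2M2+M3)/6=39/16
seg 3: a=1, c=M3/2=-51/224, d=(M4−M3)/(6·2)=17/448, b=Δ3−h3·(2M3+M4)/6=45/56
t_q=1 → seg 0, τ=1; S=5+-753/112·τ+0·τ²+193/448·τ³=-579/448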